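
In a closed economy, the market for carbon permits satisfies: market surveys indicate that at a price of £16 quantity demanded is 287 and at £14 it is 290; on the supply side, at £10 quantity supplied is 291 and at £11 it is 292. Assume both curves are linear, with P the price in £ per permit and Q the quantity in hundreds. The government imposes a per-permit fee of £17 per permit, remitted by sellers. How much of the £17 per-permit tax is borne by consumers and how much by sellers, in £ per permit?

Consumers bear £6.8 per permit; sellers bear £10.2 per permit.

Demand slope: (290 − 287)/(14 − 16) = -1.5, so Qd = 311 − 1.5P.
Supply slope: (292 − 291)/(11 − 10) = 1, so Qs = P + 281.
Before the tax: set 311 − 1.5P = P + 281 → P* = £12, Q* = 293.
With the tax collected from sellers, supply shifts: Qs = (P − 17) + 281.
New equilibrium: consumers pay £18.8, sellers receive £1.8, Q = 282.8. (Wedge: Pb − Ps = 17.)
Burden on consumers: £6.8; on sellers: £10.2. (They sum to £17.)
The less price-elastic side of the market bears the larger share of a per-unit tax.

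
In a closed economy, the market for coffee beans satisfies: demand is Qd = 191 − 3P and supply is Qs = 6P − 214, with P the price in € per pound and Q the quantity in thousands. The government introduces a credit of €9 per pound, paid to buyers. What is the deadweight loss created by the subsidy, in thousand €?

Before the subsidy: set 191 − 3P = 6P − 214 → P* = €45, Q* = 56.
With a per-unit subsidy paid to buyers, each effectively pays P − 9, so demand becomes Qd = 191 − 3(P − 9).
New equilibrium: buyers pay €39, sellers receive €48, Q = 74. (Wedge: Pb − Ps = −9.)
Quantity rises by |ΔQ| = |56 − 74| = 18.
DWL = ½ · t · |ΔQ| = ½ · 9 · 18 = €81.

Deadweight loss = €81 thousand.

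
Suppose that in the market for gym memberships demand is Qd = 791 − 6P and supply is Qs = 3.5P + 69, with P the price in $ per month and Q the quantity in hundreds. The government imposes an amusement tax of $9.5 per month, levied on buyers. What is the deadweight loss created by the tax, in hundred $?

Without the tax, 791 − 6P = 3.5P + 69 gives 9.5P = 722, so P* = $76 and Q* = 335.
With the tax collected from buyers, demand (in seller-price terms) shifts: Qd = 791 − 6(P + 9.5).
Solving gives Q = 314 with buyers paying $79.5 and suppliers receiving $70 (the $9.5 wedge).
Quantity falls by |ΔQ| = |335 − 314| = 21.
DWL = ½ · t · |ΔQ| = ½ · 9.5 · 21 = $99.75.

Deadweight loss = $99.75 hundred.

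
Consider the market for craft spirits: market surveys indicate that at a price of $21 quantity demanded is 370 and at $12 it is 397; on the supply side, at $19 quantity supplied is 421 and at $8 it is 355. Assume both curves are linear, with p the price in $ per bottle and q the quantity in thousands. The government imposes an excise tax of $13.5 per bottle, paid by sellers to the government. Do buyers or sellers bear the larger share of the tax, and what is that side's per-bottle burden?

Buyers bear the larger share: $9 per bottle.

Demand slope: (397 − 370)/(12 − 21) = -3, so qd = 433 − 3p.
Supply slope: (355 − 421)/(8 − 19) = 6, so qs = 6p + 307.
Without the tax, 433 − 3p = 6p + 307 gives 9p = 126, so p* = $14 and q* = 391.
With the tax collected from sellers, supply shifts: qs = 6(p − 13.5) + 307.
Solving gives q = 364 with buyers paying $23 and sellers receiving $9.5 (the $13.5 wedge).
Per-bottle burden: buyers $9, sellers $4.5.
Buyers take the larger share because demand is less price-elastic here (demand slope 3 vs supply slope 6).
The less price-elastic side of the market bears the larger share of a per-unit tax.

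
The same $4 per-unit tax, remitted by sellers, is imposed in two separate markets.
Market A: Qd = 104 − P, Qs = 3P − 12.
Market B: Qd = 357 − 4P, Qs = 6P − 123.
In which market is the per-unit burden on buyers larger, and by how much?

Market A: pre-tax P* = $29, Q* = 75; post-tax Q = 72; per-unit burden on buyers = $3.
Market B: pre-tax P* = $48, Q* = 165; post-tax Q = 155.4; per-unit burden on buyers = $2.4.
Difference: $3 vs $2.4 → market A is larger by $0.6.

Market A, by $0.6.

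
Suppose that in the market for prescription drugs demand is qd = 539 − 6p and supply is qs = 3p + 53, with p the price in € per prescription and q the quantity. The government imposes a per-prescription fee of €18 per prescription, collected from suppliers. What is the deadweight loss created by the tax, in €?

Deadweight loss = €324.

Before the tax: set 539 − 6p = 3p + 53 → p* = €54, q* = 215.
With the tax collected from suppliers, supply shifts: qs = 3(p − 18) + 53.
Solving gives q = 179 with consumers paying €60 and suppliers receiving €42 (the €18 wedge).
Quantity falls by |ΔQ| = |215 − 179| = 36.
DWL = ½ · t · |ΔQ| = ½ · 18 · 36 = €324.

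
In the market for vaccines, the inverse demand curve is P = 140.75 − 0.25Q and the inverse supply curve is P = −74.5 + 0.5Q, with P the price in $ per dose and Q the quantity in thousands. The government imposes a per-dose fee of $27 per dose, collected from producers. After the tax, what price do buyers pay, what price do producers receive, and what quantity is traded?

Buyers pay $78; producers receive $51; quantity = 251.

Rewrite in direct form: Qd = 563 − 4P and Qs = 2P + 149.
Without the tax, 563 − 4P = 2P + 149 gives 6P = 414, so P* = $69 and Q* = 287.
With the tax collected from producers, supply shifts: Qs = 2(P − 27) + 149.
Solving gives Q = 251 with buyers paying $78 and producers receiving $51 (the $27 wedge).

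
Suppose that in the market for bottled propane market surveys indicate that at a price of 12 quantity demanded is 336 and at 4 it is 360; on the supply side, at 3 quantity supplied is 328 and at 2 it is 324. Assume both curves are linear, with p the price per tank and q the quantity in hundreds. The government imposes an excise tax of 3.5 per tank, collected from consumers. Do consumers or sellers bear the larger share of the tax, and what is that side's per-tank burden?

Consumers bear the larger share: 2 per tank.

Demand slope: (360 − 336)/(4 − 12) = -3, so qd = 372 − 3p.
Supply slope: (324 − 328)/(2 − 3) = 4, so qs = 4p + 316.
Without the tax, 372 − 3p = 4p + 316 gives 7p = 56, so p* = 8 and q* = 348.
With the tax collected from consumers, demand (in seller-price terms) shifts: qd = 372 − 3(p + 3.5).
New equilibrium: consumers pay 10, sellers receive 6.5, q = 342. (Wedge: pb − ps = 3.5.)
Per-tank burden: consumers 2, sellers 1.5.
Consumers take the larger share because demand is less price-elastic here (demand slope 3 vs supply slope 4).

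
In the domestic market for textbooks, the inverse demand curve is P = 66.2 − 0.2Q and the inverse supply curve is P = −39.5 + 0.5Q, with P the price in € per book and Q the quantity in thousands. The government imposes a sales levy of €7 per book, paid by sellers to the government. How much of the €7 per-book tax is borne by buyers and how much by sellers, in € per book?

Inverting to Q(P) form: Qd = 331 − 5P; Qs = 2P + 79.
Without the tax, 331 − 5P = 2P + 79 gives 7P = 252, so P* = €36 and Q* = 151.
With the tax collected from sellers, supply shifts: Qs = 2(P − 7) + 79.
New equilibrium: buyers pay €38, sellers receive €31, Q = 141. (Wedge: Pb − Ps = 7.)
Burden on buyers: €2; on sellers: €5. (They sum to €7.)

Buyers bear €2 per book; sellers bear €5 per book.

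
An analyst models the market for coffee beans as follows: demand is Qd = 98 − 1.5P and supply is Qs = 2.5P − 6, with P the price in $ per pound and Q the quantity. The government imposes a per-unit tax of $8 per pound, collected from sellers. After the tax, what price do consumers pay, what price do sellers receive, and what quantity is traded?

Before the tax: set 98 − 1.5P = 2.5P − 6 → P* = $26, Q* = 59.
With the tax collected from sellers, supply shifts: Qs = 2.5(P − 8) − 6.
New equilibrium: consumers pay $31, sellers receive $23, Q = 51.5. (Wedge: Pb − Ps = 8.)
The less price-elastic side of the market bears the larger share of a per-unit tax.

Consumers pay $31; sellers receive $23; quantity = 51.5.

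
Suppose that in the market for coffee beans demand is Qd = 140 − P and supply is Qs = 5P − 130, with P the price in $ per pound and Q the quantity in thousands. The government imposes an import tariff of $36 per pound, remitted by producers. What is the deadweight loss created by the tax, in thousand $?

Without the tax, 140 − P = 5P − 130 gives 6P = 270, so P* = $45 and Q* = 95.
With the tax collected from producers, supply shifts: Qs = 5(P − 36) − 130.
New equilibrium: consumers pay $75, producers receive $39, Q = 65. (Wedge: Pb − Ps = 36.)
Quantity falls by |ΔQ| = |95 − 65| = 30.
DWL = ½ · t · |ΔQ| = ½ · 36 · 30 = $540.

Deadweight loss = $540 thousand.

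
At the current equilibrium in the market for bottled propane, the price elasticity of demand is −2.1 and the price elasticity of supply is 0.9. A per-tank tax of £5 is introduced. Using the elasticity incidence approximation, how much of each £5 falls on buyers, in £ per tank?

Incidence ratio: buyers' share ≈ εs / (εs + |εd|) = 0.9 / (0.9 + 2.1) = 0.3.
So buyers bear ≈ 0.3 × £5 = £1.5; producers bear £3.5.

Buyers bear ≈ £1.5 per tank.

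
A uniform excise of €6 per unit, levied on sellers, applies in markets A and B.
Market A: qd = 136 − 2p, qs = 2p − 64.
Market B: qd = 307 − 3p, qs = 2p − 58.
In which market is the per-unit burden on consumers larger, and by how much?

Market A, by €0.6.

Market A: pre-tax p* = €50, q* = 36; post-tax q = 30; per-unit burden on consumers = €3.
Market B: pre-tax p* = €73, q* = 88; post-tax q = 80.8; per-unit burden on consumers = €2.4.
Difference: €3 vs €2.4 → market A is larger by €0.6.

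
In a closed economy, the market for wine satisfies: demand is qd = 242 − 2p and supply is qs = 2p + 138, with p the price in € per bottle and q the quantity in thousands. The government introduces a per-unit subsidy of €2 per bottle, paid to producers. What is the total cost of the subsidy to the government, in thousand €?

Government outlay = €384 thousand.

Without the subsidy, 242 − 2p = 2p + 138 gives 4p = 104, so p* = €26 and q* = 190.
With a per-unit subsidy paid to producers, each receives p + 2 per unit sold, so supply becomes qs = 2(p + 2) + 138.
New equilibrium: consumers pay €25, producers receive €27, q = 192. (Wedge: pb − ps = −2.)
Outlay = t · Q = 2 · 192 = €384.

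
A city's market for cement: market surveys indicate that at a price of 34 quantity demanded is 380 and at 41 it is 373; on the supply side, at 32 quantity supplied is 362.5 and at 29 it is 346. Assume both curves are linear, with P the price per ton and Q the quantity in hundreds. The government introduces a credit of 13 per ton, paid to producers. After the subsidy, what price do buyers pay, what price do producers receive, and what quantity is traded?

Buyers pay 24; producers receive 37; quantity = 390.

Demand slope: (373 − 380)/(41 − 34) = -1, so Qd = 414 − P.
Supply slope: (346 − 362.5)/(29 − 32) = 5.5, so Qs = 5.5P + 186.5.
Without the subsidy, 414 − P = 5.5P + 186.5 gives 6.5P = 227.5, so P* = 35 and Q* = 379.
With a per-unit subsidy paid to producers, each receives P + 13 per unit sold, so supply becomes Qs = 5.5(P + 13) + 186.5.
New equilibrium: buyers pay 24, producers receive 37, Q = 390. (Wedge: Pb − Ps = −13.)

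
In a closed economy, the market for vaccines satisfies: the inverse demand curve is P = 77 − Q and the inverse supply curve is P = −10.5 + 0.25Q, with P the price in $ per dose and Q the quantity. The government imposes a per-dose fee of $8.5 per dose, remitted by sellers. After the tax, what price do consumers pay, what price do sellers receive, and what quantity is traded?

Inverting to Q(P) form: Qd = 77 − P; Qs = 4P + 42.
Without the tax, 77 − P = 4P + 42 gives 5P = 35, so P* = $7 and Q* = 70.
With the tax collected from sellers, supply shifts: Qs = 4(P − 8.5) + 42.
New equilibrium: consumers pay $13.8, sellers receive $5.3, Q = 63.2. (Wedge: Pb − Ps = 8.5.)

Consumers pay $13.8; sellers receive $5.3; quantity = 63.2.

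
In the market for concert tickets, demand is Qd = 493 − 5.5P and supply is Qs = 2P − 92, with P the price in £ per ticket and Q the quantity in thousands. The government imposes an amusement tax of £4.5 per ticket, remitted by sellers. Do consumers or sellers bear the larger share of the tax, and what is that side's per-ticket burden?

Sellers bear the larger share: £3.3 per ticket.

Before the tax: set 493 − 5.5P = 2P − 92 → P* = £78, Q* = 64.
With the tax collected from sellers, supply shifts: Qs = 2(P − 4.5) − 92.
New equilibrium: consumers pay £79.2, sellers receive £74.7, Q = 57.4. (Wedge: Pb − Ps = 4.5.)
Per-ticket burden: consumers £1.2, sellers £3.3.
Sellers take the larger share because supply is less price-elastic here (demand slope 5.5 vs supply slope 2).
The less price-elastic side of the market bears the larger share of a per-unit tax.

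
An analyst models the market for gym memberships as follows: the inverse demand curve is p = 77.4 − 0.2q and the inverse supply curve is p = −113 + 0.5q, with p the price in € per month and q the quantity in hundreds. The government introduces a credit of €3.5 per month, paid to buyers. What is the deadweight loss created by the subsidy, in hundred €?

Deadweight loss = €8.75 hundred.

Rewrite in direct form: qd = 387 − 5p and qs = 2p + 226.
Without the subsidy, 387 − 5p = 2p + 226 gives 7p = 161, so p* = €23 and q* = 272.
With a per-unit subsidy paid to buyers, each effectively pays p − 3.5, so demand becomes qd = 387 − 5(p − 3.5).
New equilibrium: buyers pay €22, producers receive €25.5, q = 277. (Wedge: pb − ps = −3.5.)
Quantity rises by |ΔQ| = |272 − 277| = 5.
DWL = ½ · t · |ΔQ| = ½ · 3.5 · 5 = €8.75.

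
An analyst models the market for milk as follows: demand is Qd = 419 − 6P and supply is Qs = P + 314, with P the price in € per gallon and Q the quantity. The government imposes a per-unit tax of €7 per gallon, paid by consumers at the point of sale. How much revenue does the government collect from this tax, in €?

Before the tax: set 419 − 6P = P + 314 → P* = €15, Q* = 329.
With the tax collected from consumers, demand (in seller-price terms) shifts: Qd = 419 − 6(P + 7).
Solving gives Q = 323 with consumers paying €16 and suppliers receiving €9 (the €7 wedge).
Revenue = t · Q = 7 · 323 = €2261.

Tax revenue = €2261.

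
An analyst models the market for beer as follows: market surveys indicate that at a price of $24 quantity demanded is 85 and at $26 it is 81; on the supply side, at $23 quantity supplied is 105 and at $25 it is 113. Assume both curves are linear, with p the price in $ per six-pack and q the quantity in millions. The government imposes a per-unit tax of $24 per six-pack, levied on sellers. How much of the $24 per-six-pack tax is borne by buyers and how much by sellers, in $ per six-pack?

Demand slope: (81 − 85)/(26 − 24) = -2, so qd = 133 − 2p.
Supply slope: (113 − 105)/(25 − 23) = 4, so qs = 4p + 13.
Without the tax, 133 − 2p = 4p + 13 gives 6p = 120, so p* = $20 and q* = 93.
With the tax collected from sellers, supply shifts: qs = 4(p − 24) + 13.
Solving gives q = 61 with buyers paying $36 and sellers receiving $12 (the $24 wedge).
Burden on buyers: $16; on sellers: $8. (They sum to $24.)

Buyers bear $16 per six-pack; sellers bear $8 per six-pack.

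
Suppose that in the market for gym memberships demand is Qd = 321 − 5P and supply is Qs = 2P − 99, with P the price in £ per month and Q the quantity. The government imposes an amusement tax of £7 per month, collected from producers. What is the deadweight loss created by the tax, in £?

Deadweight loss = £35.

Without the tax, 321 − 5P = 2P − 99 gives 7P = 420, so P* = £60 and Q* = 21.
With the tax collected from producers, supply shifts: Qs = 2(P − 7) − 99.
Solving gives Q = 11 with consumers paying £62 and producers receiving £55 (the £7 wedge).
Quantity falls by |ΔQ| = |21 − 11| = 10.
DWL = ½ · t · |ΔQ| = ½ · 7 · 10 = £35.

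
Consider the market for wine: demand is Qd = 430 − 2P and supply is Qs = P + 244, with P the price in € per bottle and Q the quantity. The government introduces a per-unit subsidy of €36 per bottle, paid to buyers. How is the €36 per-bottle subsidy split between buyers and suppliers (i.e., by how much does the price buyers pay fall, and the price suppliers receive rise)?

Buyers gain €12 per bottle; suppliers gain €24 per bottle.

Before the subsidy: set 430 − 2P = P + 244 → P* = €62, Q* = 306.
With a per-unit subsidy paid to buyers, each effectively pays P − 36, so demand becomes Qd = 430 − 2(P − 36).
New equilibrium: buyers pay €50, suppliers receive €86, Q = 330. (Wedge: Pb − Ps = −36.)
Gain to buyers: €12; to suppliers: €24. (They sum to €36.)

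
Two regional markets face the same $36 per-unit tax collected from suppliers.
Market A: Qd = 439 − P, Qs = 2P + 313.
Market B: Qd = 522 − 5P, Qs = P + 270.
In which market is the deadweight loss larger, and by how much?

Market A: pre-tax P* = $42, Q* = 397; post-tax Q = 373; deadweight loss = $432.
Market B: pre-tax P* = $42, Q* = 312; post-tax Q = 282; deadweight loss = $540.
Difference: $432 vs $540 → market B is larger by $108.

Market B, by $108.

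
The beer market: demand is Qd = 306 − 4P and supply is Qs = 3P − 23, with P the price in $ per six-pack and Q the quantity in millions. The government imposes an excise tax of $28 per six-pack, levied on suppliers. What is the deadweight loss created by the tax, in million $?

Without the tax, 306 − 4P = 3P − 23 gives 7P = 329, so P* = $47 and Q* = 118.
With the tax collected from suppliers, supply shifts: Qs = 3(P − 28) − 23.
New equilibrium: consumers pay $59, suppliers receive $31, Q = 70. (Wedge: Pb − Ps = 28.)
Quantity falls by |ΔQ| = |118 − 70| = 48.
DWL = ½ · t · |ΔQ| = ½ · 28 · 48 = $672.

Deadweight loss = $672 million.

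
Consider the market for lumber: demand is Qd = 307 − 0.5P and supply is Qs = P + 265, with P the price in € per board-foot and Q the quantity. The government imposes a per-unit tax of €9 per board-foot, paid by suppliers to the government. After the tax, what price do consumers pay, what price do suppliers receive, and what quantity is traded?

Consumers pay €34; suppliers receive €25; quantity = 290.

Before the tax: set 307 − 0.5P = P + 265 → P* = €28, Q* = 293.
With the tax collected from suppliers, supply shifts: Qs = (P − 9) + 265.
Solving gives Q = 290 with consumers paying €34 and suppliers receiving €25 (the €9 wedge).
The less price-elastic side of the market bears the larger share of a per-unit tax.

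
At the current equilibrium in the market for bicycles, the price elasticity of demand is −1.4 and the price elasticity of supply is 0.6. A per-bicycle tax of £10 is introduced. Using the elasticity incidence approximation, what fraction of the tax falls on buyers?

Incidence ratio: buyers' share ≈ εs / (εs + |εd|) = 0.6 / (0.6 + 1.4) = 0.3.
Supply is the less elastic side, so buyers bear the smaller share.

Buyers' share ≈ 0.3.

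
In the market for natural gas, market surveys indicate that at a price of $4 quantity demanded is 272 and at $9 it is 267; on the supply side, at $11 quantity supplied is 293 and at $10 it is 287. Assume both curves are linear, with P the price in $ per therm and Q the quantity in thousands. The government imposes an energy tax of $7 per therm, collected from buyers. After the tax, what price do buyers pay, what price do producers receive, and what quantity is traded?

Buyers pay $13; producers receive $6; quantity = 263.

Demand slope: (267 − 272)/(9 − 4) = -1, so Qd = 276 − P.
Supply slope: (287 − 293)/(10 − 11) = 6, so Qs = 6P + 227.
Without the tax, 276 − P = 6P + 227 gives 7P = 49, so P* = $7 and Q* = 269.
With the tax collected from buyers, demand (in seller-price terms) shifts: Qd = 276 − (P + 7).
New equilibrium: buyers pay $13, producers receive $6, Q = 263. (Wedge: Pb − Ps = 7.)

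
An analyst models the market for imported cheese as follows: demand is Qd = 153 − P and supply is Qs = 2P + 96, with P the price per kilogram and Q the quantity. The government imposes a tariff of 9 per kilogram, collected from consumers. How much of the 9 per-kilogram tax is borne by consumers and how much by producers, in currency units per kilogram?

Without the tax, 153 − P = 2P + 96 gives 3P = 57, so P* = 19 and Q* = 134.
With the tax collected from consumers, demand (in seller-price terms) shifts: Qd = 153 − (P + 9).
New equilibrium: consumers pay 25, producers receive 16, Q = 128. (Wedge: Pb − Ps = 9.)
Burden on consumers: 6; on producers: 3. (They sum to 9.)
The less price-elastic side of the market bears the larger share of a per-unit tax.

Consumers bear 6 per kilogram; producers bear 3 per kilogram.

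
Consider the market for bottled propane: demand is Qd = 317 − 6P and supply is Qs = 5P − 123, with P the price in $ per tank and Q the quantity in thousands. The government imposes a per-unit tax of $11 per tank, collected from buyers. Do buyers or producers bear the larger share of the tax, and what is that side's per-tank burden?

Before the tax: set 317 − 6P = 5P − 123 → P* = $40, Q* = 77.
With the tax collected from buyers, demand (in seller-price terms) shifts: Qd = 317 − 6(P + 11).
New equilibrium: buyers pay $45, producers receive $34, Q = 47. (Wedge: Pb − Ps = 11.)
Per-tank burden: buyers $5, producers $6.
Producers take the larger share because supply is less price-elastic here (demand slope 6 vs supply slope 5).
The less price-elastic side of the market bears the larger share of a per-unit tax.

Producers bear the larger share: $6 per tank.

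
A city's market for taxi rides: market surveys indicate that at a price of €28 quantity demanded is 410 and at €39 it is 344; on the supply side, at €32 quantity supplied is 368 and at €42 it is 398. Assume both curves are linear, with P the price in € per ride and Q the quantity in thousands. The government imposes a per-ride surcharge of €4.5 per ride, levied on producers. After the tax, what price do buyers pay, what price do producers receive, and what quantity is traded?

Demand slope: (344 − 410)/(39 − 28) = -6, so Qd = 578 − 6P.
Supply slope: (398 − 368)/(42 − 32) = 3, so Qs = 3P + 272.
Before the tax: set 578 − 6P = 3P + 272 → P* = €34, Q* = 374.
With the tax collected from producers, supply shifts: Qs = 3(P − 4.5) + 272.
Solving gives Q = 365 with buyers paying €35.5 and producers receiving €31 (the €4.5 wedge).
The less price-elastic side of the market bears the larger share of a per-unit tax.

Buyers pay €35.5; producers receive €31; quantity = 365.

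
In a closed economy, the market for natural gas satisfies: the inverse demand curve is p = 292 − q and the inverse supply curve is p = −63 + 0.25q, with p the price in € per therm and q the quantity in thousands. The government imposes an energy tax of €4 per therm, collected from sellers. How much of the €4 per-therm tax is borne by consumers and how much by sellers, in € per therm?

Inverting to q(p) form: qd = 292 − p; qs = 4p + 252.
Before the tax: set 292 − p = 4p + 252 → p* = €8, q* = 284.
With the tax collected from sellers, supply shifts: qs = 4(p − 4) + 252.
New equilibrium: consumers pay €11.2, sellers receive €7.2, q = 280.8. (Wedge: pb − ps = 4.)
Burden on consumers: €3.2; on sellers: €0.8. (They sum to €4.)
The less price-elastic side of the market bears the larger share of a per-unit tax.

Consumers bear €3.2 per therm; sellers bear €0.8 per therm.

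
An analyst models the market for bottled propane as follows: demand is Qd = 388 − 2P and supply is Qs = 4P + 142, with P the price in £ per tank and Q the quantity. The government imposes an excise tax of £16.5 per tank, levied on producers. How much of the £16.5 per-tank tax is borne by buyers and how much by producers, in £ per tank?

Without the tax, 388 − 2P = 4P + 142 gives 6P = 246, so P* = £41 and Q* = 306.
With the tax collected from producers, supply shifts: Qs = 4(P − 16.5) + 142.
New equilibrium: buyers pay £52, producers receive £35.5, Q = 284. (Wedge: Pb − Ps = 16.5.)
Burden on buyers: £11; on producers: £5.5. (They sum to £16.5.)
The less price-elastic side of the market bears the larger share of a per-unit tax.

Buyers bear £11 per tank; producers bear £5.5 per tank.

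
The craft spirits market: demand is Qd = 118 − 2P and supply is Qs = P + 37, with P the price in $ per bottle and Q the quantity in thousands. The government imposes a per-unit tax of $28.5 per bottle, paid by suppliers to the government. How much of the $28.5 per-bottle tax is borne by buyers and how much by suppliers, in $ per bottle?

Buyers bear $9.5 per bottle; suppliers bear $19 per bottle.

Without the tax, 118 − 2P = P + 37 gives 3P = 81, so P* = $27 and Q* = 64.
With the tax collected from suppliers, supply shifts: Qs = (P − 28.5) + 37.
New equilibrium: buyers pay $36.5, suppliers receive $8, Q = 45. (Wedge: Pb − Ps = 28.5.)
Burden on buyers: $9.5; on suppliers: $19. (They sum to $28.5.)
The less price-elastic side of the market bears the larger share of a per-unit tax.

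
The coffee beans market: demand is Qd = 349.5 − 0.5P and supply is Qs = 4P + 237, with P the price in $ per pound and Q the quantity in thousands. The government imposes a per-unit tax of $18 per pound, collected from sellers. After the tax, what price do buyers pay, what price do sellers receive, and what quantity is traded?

Without the tax, 349.5 − 0.5P = 4P + 237 gives 4.5P = 112.5, so P* = $25 and Q* = 337.
With the tax collected from sellers, supply shifts: Qs = 4(P − 18) + 237.
Solving gives Q = 329 with buyers paying $41 and sellers receiving $23 (the $18 wedge).
The less price-elastic side of the market bears the larger share of a per-unit tax.

Buyers pay $41; sellers receive $23; quantity = 329.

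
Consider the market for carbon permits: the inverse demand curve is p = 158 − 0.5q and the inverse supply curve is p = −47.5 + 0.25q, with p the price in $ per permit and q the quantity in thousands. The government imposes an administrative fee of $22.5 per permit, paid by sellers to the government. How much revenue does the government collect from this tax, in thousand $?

Rewrite in direct form: qd = 316 − 2p and qs = 4p + 190.
Before the tax: set 316 − 2p = 4p + 190 → p* = $21, q* = 274.
With the tax collected from sellers, supply shifts: qs = 4(p − 22.5) + 190.
Solving gives q = 244 with buyers paying $36 and sellers receiving $13.5 (the $22.5 wedge).
Revenue = t · Q = 22.5 · 244 = $5490.

Tax revenue = $5490 thousand.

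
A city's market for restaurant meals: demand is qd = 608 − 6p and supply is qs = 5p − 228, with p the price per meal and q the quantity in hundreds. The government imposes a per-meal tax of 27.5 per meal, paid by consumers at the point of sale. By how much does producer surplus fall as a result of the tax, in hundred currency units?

Before the tax: set 608 − 6p = 5p − 228 → p* = 76, q* = 152.
With the tax collected from consumers, demand (in seller-price terms) shifts: qd = 608 − 6(p + 27.5).
Solving gives q = 77 with consumers paying 88.5 and producers receiving 61 (the 27.5 wedge).
ΔPS is the trapezoid between Q = 77 and Q = 152 of height 15: ½ · (152 + 77) · 15 = 1717.5.

Producer surplus falls by 1717.5 hundred.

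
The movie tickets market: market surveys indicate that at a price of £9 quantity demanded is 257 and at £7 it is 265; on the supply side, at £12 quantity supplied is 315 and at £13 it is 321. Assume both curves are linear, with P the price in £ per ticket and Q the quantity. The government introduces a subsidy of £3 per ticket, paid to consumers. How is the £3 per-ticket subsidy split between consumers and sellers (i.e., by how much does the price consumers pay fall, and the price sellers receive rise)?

Consumers gain £1.8 per ticket; sellers gain £1.2 per ticket.

Demand slope: (265 − 257)/(7 − 9) = -4, so Qd = 293 − 4P.
Supply slope: (321 − 315)/(13 − 12) = 6, so Qs = 6P + 243.
Before the subsidy: set 293 − 4P = 6P + 243 → P* = £5, Q* = 273.
With a per-unit subsidy paid to consumers, each effectively pays P − 3, so demand becomes Qd = 293 − 4(P − 3).
Solving gives Q = 280.2 with consumers paying £3.2 and sellers receiving £6.2 (the £3 wedge).
Gain to consumers: £1.8; to sellers: £1.2. (They sum to £3.)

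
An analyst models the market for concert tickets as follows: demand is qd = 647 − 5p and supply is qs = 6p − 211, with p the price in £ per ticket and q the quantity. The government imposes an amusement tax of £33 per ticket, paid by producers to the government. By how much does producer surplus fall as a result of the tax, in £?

Without the tax, 647 − 5p = 6p − 211 gives 11p = 858, so p* = £78 and q* = 257.
With the tax collected from producers, supply shifts: qs = 6(p − 33) − 211.
New equilibrium: buyers pay £96, producers receive £63, q = 167. (Wedge: pb − ps = 33.)
ΔPS is the trapezoid between Q = 167 and Q = 257 of height £15: ½ · (257 + 167) · 15 = £3180.

Producer surplus falls by £3180.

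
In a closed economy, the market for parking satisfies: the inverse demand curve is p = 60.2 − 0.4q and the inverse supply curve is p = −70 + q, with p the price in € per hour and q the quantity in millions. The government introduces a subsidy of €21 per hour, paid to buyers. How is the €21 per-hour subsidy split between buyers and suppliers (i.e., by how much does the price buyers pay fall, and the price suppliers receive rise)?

Buyers gain €6 per hour; suppliers gain €15 per hour.

Rewrite in direct form: qd = 150.5 − 2.5p and qs = p + 70.
Without the subsidy, 150.5 − 2.5p = p + 70 gives 3.5p = 80.5, so p* = €23 and q* = 93.
With a per-unit subsidy paid to buyers, each effectively pays p − 21, so demand becomes qd = 150.5 − 2.5(p − 21).
Solving gives q = 108 with buyers paying €17 and suppliers receiving €38 (the €21 wedge).
Gain to buyers: €6; to suppliers: €15. (They sum to €21.)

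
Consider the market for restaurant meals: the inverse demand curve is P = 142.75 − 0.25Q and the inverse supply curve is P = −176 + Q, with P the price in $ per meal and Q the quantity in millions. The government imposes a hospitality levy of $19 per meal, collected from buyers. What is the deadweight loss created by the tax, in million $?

Deadweight loss = $144.4 million.

Rewrite in direct form: Qd = 571 − 4P and Qs = P + 176.
Without the tax, 571 − 4P = P + 176 gives 5P = 395, so P* = $79 and Q* = 255.
With the tax collected from buyers, demand (in seller-price terms) shifts: Qd = 571 − 4(P + 19).
New equilibrium: buyers pay $82.8, producers receive $63.8, Q = 239.8. (Wedge: Pb − Ps = 19.)
Quantity falls by |ΔQ| = |255 − 239.8| = 15.2.
DWL = ½ · t · |ΔQ| = ½ · 19 · 15.2 = $144.4.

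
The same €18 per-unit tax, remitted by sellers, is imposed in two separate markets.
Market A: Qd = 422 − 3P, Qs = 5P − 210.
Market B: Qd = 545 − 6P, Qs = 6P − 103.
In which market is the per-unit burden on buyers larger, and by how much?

Market A: pre-tax P* = €79, Q* = 185; post-tax Q = 151.25; per-unit burden on buyers = €11.25.
Market B: pre-tax P* = €54, Q* = 221; post-tax Q = 167; per-unit burden on buyers = €9.
Difference: €11.25 vs €9 → market A is larger by €2.25.

Market A, by €2.25.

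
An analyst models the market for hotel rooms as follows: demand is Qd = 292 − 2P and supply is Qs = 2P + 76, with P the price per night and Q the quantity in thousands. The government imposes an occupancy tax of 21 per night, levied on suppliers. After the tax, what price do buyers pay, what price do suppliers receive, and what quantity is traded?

Buyers pay 64.5; suppliers receive 43.5; quantity = 163.

Before the tax: set 292 − 2P = 2P + 76 → P* = 54, Q* = 184.
With the tax collected from suppliers, supply shifts: Qs = 2(P − 21) + 76.
New equilibrium: buyers pay 64.5, suppliers receive 43.5, Q = 163. (Wedge: Pb − Ps = 21.)
The less price-elastic side of the market bears the larger share of a per-unit tax.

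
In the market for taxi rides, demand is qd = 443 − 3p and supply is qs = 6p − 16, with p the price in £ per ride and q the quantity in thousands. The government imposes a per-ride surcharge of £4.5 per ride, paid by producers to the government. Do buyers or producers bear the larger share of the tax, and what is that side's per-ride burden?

Buyers bear the larger share: £3 per ride.

Before the tax: set 443 − 3p = 6p − 16 → p* = £51, q* = 290.
With the tax collected from producers, supply shifts: qs = 6(p − 4.5) − 16.
Solving gives q = 281 with buyers paying £54 and producers receiving £49.5 (the £4.5 wedge).
Per-ride burden: buyers £3, producers £1.5.
Buyers take the larger share because demand is less price-elastic here (demand slope 3 vs supply slope 6).
The less price-elastic side of the market bears the larger share of a per-unit tax.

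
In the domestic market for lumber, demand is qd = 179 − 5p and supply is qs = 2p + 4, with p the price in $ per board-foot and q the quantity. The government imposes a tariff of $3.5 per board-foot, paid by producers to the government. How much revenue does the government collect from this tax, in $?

Without the tax, 179 − 5p = 2p + 4 gives 7p = 175, so p* = $25 and q* = 54.
With the tax collected from producers, supply shifts: qs = 2(p − 3.5) + 4.
Solving gives q = 49 with consumers paying $26 and producers receiving $22.5 (the $3.5 wedge).
Revenue = t · Q = 3.5 · 49 = $171.5.

Tax revenue = $171.5.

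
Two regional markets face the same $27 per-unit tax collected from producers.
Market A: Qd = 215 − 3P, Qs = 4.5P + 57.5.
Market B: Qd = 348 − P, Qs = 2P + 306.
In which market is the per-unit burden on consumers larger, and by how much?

Market B, by $1.8.

Market A: pre-tax P* = $21, Q* = 152; post-tax Q = 103.4; per-unit burden on consumers = $16.2.
Market B: pre-tax P* = $14, Q* = 334; post-tax Q = 316; per-unit burden on consumers = $18.
Difference: $16.2 vs $18 → market B is larger by $1.8.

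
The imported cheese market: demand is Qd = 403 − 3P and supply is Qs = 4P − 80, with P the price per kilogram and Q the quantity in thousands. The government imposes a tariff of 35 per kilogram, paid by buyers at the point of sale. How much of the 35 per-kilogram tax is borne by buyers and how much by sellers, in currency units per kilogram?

Without the tax, 403 − 3P = 4P − 80 gives 7P = 483, so P* = 69 and Q* = 196.
With the tax collected from buyers, demand (in seller-price terms) shifts: Qd = 403 − 3(P + 35).
New equilibrium: buyers pay 89, sellers receive 54, Q = 136. (Wedge: Pb − Ps = 35.)
Burden on buyers: 20; on sellers: 15. (They sum to 35.)
The less price-elastic side of the market bears the larger share of a per-unit tax.

Buyers bear 20 per kilogram; sellers bear 15 per kilogram.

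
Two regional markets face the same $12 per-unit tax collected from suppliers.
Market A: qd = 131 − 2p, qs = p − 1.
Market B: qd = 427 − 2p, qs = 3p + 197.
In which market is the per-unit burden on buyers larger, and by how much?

Market A: pre-tax p* = $44, q* = 43; post-tax q = 35; per-unit burden on buyers = $4.
Market B: pre-tax p* = $46, q* = 335; post-tax q = 320.6; per-unit burden on buyers = $7.2.
Difference: $4 vs $7.2 → market B is larger by $3.2.

Market B, by $3.2.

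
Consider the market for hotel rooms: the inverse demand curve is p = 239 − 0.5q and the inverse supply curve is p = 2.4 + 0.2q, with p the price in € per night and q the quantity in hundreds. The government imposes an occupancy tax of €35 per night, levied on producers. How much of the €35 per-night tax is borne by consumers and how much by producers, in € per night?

Consumers bear €25 per night; producers bear €10 per night.

Rewrite in direct form: qd = 478 − 2p and qs = 5p − 12.
Before the tax: set 478 − 2p = 5p − 12 → p* = €70, q* = 338.
With the tax collected from producers, supply shifts: qs = 5(p − 35) − 12.
Solving gives q = 288 with consumers paying €95 and producers receiving €60 (the €35 wedge).
Burden on consumers: €25; on producers: €10. (They sum to €35.)
The less price-elastic side of the market bears the larger share of a per-unit tax.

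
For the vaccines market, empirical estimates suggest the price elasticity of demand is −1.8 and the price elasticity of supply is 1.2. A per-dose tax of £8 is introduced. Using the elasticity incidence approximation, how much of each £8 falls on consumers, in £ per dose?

Incidence ratio: consumers' share ≈ εs / (εs + |εd|) = 1.2 / (1.2 + 1.8) = 0.4.
So consumers bear ≈ 0.4 × £8 = £3.2; producers bear £4.8.

Consumers bear ≈ £3.2 per dose.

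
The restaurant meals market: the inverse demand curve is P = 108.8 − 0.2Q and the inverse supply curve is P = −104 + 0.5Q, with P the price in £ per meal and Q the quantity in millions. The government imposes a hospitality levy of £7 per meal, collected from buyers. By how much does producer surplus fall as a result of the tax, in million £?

Producer surplus falls by £1495 million.

Inverting to Q(P) form: Qd = 544 − 5P; Qs = 2P + 208.
Without the tax, 544 − 5P = 2P + 208 gives 7P = 336, so P* = £48 and Q* = 304.
With the tax collected from buyers, demand (in seller-price terms) shifts: Qd = 544 − 5(P + 7).
New equilibrium: buyers pay £50, suppliers receive £43, Q = 294. (Wedge: Pb − Ps = 7.)
ΔPS is the trapezoid between Q = 294 and Q = 304 of height £5: ½ · (304 + 294) · 5 = £1495.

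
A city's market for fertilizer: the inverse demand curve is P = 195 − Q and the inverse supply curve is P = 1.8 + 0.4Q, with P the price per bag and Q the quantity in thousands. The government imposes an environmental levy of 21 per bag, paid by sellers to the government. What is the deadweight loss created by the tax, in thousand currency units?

Deadweight loss = 157.5 thousand.

Inverting to Q(P) form: Qd = 195 − P; Qs = 2.5P − 4.5.
Before the tax: set 195 − P = 2.5P − 4.5 → P* = 57, Q* = 138.
With the tax collected from sellers, supply shifts: Qs = 2.5(P − 21) − 4.5.
New equilibrium: consumers pay 72, sellers receive 51, Q = 123. (Wedge: Pb − Ps = 21.)
Quantity falls by |ΔQ| = |138 − 123| = 15.
DWL = ½ · t · |ΔQ| = ½ · 21 · 15 = 157.5.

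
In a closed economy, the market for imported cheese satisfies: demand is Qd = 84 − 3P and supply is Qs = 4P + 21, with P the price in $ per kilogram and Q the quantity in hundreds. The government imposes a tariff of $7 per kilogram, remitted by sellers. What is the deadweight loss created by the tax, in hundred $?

Without the tax, 84 − 3P = 4P + 21 gives 7P = 63, so P* = $9 and Q* = 57.
With the tax collected from sellers, supply shifts: Qs = 4(P − 7) + 21.
New equilibrium: buyers pay $13, sellers receive $6, Q = 45. (Wedge: Pb − Ps = 7.)
Quantity falls by |ΔQ| = |57 − 45| = 12.
DWL = ½ · t · |ΔQ| = ½ · 7 · 12 = $42.

Deadweight loss = $42 hundred.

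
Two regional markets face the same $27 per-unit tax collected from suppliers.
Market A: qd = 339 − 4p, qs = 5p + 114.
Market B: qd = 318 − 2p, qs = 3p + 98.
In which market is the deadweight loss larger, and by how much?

Market A, by $372.6.

Market A: pre-tax p* = $25, q* = 239; post-tax q = 179; deadweight loss = $810.
Market B: pre-tax p* = $44, q* = 230; post-tax q = 197.6; deadweight loss = $437.4.
Difference: $810 vs $437.4 → market A is larger by $372.6.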